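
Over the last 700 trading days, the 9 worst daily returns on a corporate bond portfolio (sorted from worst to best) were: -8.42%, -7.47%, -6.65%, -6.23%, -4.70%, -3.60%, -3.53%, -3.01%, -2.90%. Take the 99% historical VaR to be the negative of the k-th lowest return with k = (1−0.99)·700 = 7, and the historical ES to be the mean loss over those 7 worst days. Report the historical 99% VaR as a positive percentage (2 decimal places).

k = 7; the 7th lowest return is -3.53%, so VaR = 3.53%.

3.53%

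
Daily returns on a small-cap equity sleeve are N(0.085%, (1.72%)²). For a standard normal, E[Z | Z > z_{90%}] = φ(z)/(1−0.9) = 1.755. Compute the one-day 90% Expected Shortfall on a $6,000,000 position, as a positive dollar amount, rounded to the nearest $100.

ES = −(0.085%) + 1.72% × 1.755 = 2.934%.
On $6,000,000: 0.02934 × $6,000,000 = $176,040.

$176,000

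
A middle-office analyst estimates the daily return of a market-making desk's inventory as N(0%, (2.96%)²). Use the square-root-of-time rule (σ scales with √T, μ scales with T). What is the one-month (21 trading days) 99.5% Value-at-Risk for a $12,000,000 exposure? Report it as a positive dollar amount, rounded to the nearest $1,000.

$4,193,000

At 99.5%, z = 2.576.
σ_{21d} = 2.96% × √21 = 13.564%.
VaR = 2.576 × 13.564% = 34.941%.
On $12,000,000: 0.34941 × $12,000,000 = $4,192,920.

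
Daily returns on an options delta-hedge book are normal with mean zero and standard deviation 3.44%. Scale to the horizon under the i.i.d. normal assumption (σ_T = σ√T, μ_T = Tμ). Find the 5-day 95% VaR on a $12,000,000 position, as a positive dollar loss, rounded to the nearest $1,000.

At 95%, z = 1.645.
σ_{5d} = 3.44% × √5 = 7.692%.
VaR = 1.645 × 7.692% = 12.653%.
On $12,000,000: 0.12653 × $12,000,000 = $1,518,360.

$1,518,000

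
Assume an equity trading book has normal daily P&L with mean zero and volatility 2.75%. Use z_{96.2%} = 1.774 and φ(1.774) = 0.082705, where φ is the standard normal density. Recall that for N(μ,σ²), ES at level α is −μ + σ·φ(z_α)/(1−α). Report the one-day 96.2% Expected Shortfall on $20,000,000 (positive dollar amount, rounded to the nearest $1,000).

$1,197,000

Tail multiplier: φ(z)/(1−α) = 0.082705 / 0.038 = 2.176.
ES = 2.75% × 2.176 = 5.984%.
On $20,000,000: 0.05984 × $20,000,000 = $1,196,800.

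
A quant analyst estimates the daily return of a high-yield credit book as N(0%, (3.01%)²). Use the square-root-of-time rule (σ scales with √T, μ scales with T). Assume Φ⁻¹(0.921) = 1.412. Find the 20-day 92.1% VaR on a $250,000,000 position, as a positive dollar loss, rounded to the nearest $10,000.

σ_{20d} = 3.01% × √20 = 13.461%.
VaR = 1.412 × 13.461% = 19.007%.
On $250,000,000: 0.19007 × $250,000,000 = $47,517,500.

$47,520,000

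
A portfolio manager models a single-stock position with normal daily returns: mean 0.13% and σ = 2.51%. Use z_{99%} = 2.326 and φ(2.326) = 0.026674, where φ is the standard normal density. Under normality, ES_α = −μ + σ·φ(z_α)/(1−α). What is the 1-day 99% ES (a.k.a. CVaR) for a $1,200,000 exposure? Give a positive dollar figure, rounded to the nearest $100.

Tail multiplier: φ(z)/(1−α) = 0.026674 / 0.01 = 2.667.
ES = −(0.13%) + 2.51% × 2.667 = 6.564%.
On $1,200,000: 0.06564 × $1,200,000 = $78,768.

$78,800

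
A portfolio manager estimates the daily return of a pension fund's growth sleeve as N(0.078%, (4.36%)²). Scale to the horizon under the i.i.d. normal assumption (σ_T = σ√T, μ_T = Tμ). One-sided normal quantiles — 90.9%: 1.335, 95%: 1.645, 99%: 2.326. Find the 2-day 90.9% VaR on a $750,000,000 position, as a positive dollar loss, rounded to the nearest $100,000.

σ_{2d} = 4.36% × √2 = 6.166%; μ_{2d} = 2 × 0.078% = 0.156%.
VaR = −(0.156%) + 1.335 × 6.166% = 8.076%.
On $750,000,000: 0.08076 × $750,000,000 = $60,570,000.

$60,600,000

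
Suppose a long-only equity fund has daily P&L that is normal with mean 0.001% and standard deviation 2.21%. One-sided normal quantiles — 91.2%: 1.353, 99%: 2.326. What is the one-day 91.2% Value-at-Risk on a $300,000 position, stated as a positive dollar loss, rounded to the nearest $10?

VaR = −μ + z·σ = −(0.001%) + 1.353 × 2.21% = 2.989%.
On $300,000: 0.02989 × $300,000 = $8,967.

$8,970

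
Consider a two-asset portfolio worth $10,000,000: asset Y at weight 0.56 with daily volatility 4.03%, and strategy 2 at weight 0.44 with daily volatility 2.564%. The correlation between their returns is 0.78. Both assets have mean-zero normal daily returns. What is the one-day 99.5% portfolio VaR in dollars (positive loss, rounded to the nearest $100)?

σ_p² = 0.56²·4.03² + 0.44²·2.564² + 2·0.78·0.56·0.44·4.03·2.564 = 10.3377 (%²).
σ_p = √10.3377 = 3.215%.
At 99.5%, z = 2.576.
VaR = 2.576 × 3.215% = 8.282%; on $10,000,000 that is $828,200.

$828,200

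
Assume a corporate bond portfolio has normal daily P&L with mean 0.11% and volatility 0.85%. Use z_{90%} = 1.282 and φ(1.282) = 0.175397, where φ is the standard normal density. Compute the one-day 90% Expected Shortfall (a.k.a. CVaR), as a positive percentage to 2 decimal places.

1.38%

Tail multiplier: φ(z)/(1−α) = 0.175397 / 0.1 = 1.754.
ES = −(0.11%) + 0.85% × 1.754 = 1.381%.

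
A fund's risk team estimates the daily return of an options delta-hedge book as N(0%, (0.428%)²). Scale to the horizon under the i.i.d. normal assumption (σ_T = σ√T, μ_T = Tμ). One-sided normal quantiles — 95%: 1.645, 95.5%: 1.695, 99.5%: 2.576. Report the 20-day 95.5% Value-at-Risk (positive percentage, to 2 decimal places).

σ_{20d} = 0.428% × √20 = 1.914%.
VaR = 1.695 × 1.914% = 3.244%.

3.24%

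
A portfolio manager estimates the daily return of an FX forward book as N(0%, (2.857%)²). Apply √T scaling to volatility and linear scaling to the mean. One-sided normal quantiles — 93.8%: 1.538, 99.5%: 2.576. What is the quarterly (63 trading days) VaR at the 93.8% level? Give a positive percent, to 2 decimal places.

34.88%

σ_{63d} = 2.857% × √63 = 22.677%.
VaR = 1.538 × 22.677% = 34.877%.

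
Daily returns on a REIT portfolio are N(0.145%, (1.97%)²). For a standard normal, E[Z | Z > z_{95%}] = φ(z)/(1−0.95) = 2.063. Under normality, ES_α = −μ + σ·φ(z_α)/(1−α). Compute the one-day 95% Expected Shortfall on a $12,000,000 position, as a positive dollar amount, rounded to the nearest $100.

$470,300

ES = −(0.145%) + 1.97% × 2.063 = 3.919%.
On $12,000,000: 0.03919 × $12,000,000 = $470,280.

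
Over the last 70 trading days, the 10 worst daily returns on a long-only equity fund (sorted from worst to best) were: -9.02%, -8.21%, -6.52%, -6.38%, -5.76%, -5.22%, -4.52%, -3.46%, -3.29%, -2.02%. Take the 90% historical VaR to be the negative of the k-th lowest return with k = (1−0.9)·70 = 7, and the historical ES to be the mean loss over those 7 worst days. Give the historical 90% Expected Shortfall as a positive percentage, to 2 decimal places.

The 7 worst returns sum to -45.63%.
ES = −(-45.63%) / 7 = 6.5185…% ≈ 6.52%.

6.52%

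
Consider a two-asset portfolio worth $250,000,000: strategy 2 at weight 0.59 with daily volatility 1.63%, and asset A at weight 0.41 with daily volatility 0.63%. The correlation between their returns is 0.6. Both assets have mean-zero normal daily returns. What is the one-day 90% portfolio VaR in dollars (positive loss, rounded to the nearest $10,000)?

$3,640,000

σ_p² = 0.59²·1.63² + 0.41²·0.63² + 2·0.6·0.59·0.41·1.63·0.63 = 1.2897 (%²).
σ_p = √1.2897 = 1.136%.
At 90%, z = 1.282.
VaR = 1.282 × 1.136% = 1.456%; on $250,000,000 that is $3,640,000.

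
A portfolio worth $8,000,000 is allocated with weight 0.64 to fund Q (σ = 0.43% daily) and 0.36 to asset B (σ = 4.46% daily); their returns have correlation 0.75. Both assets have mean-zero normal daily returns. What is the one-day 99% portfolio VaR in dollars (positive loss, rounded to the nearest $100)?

σ_p² = 0.64²·0.43² + 0.36²·4.46² + 2·0.75·0.64·0.36·0.43·4.46 = 3.3165 (%²).
σ_p = √3.3165 = 1.821%.
At 99%, z = 2.326.
VaR = 2.326 × 1.821% = 4.236%; on $8,000,000 that is $338,880.

$338,900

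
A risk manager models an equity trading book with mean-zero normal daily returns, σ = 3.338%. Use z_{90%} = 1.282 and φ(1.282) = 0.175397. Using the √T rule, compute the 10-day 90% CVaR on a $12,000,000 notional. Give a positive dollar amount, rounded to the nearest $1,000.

σ_{10d} = 3.338% × √10 = 10.556%.
ES multiplier = φ(z)/(1−α) = 0.175397/0.1 = 1.754.
ES = 10.556% × 1.754 = 18.515%; on $12,000,000: $2,221,800.

$2,222,000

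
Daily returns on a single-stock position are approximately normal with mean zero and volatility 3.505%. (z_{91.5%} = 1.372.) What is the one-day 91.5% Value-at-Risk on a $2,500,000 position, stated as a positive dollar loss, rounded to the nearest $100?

$120,200

VaR = z·σ = 1.372 × 3.505% = 4.809%.
On $2,500,000: 0.04809 × $2,500,000 = $120,225.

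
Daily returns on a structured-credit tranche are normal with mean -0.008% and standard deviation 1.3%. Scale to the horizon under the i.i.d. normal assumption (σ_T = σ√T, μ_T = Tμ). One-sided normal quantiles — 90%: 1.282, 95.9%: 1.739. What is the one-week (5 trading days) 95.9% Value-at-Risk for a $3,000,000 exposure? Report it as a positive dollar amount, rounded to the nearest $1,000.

$153,000

σ_{5d} = 1.3% × √5 = 2.907%; μ_{5d} = 5 × -0.008% = -0.040%.
VaR = −(-0.040%) + 1.739 × 2.907% = 5.095%.
On $3,000,000: 0.05095 × $3,000,000 = $152,850.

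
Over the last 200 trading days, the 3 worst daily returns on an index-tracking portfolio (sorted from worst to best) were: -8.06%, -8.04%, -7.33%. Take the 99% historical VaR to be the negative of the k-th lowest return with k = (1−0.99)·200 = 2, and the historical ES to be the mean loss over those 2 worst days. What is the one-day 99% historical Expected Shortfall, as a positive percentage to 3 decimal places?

The 2 worst returns sum to -16.10%.
ES = −(-16.10%) / 2 = 8.05% ≈ 8.050%.

8.050%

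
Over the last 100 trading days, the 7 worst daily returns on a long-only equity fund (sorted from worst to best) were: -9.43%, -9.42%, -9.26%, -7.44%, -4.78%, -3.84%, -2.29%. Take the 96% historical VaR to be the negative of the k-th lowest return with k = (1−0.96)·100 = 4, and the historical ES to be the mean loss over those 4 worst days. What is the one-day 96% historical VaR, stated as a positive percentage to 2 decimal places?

k = 4; the 4th lowest return is -7.44%, so VaR = 7.44%.

7.44%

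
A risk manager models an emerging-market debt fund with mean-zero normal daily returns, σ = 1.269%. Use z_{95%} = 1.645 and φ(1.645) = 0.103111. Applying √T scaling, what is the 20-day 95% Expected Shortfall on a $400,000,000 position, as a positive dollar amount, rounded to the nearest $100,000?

σ_{20d} = 1.269% × √20 = 5.675%.
ES multiplier = φ(z)/(1−α) = 0.103111/0.05 = 2.062.
ES = 5.675% × 2.062 = 11.702%; on $400,000,000: $46,808,000.

$46,800,000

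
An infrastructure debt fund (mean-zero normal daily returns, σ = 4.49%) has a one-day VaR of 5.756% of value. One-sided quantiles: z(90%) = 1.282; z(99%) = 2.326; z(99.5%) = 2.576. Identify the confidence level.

Implied z = VaR/σ = 5.756 / 4.49 = 1.282.
This matches z(90%) = 1.282.

90%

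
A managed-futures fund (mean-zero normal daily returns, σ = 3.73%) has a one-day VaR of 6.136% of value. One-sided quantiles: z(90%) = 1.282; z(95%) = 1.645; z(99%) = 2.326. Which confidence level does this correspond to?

95%

Implied z = VaR/σ = 6.136 / 3.73 = 1.645.
This matches z(95%) = 1.645.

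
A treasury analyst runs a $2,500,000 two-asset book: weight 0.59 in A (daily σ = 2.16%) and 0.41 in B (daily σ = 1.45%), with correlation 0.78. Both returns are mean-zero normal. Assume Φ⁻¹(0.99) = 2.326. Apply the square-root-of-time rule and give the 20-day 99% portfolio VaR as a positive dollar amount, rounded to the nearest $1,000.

$462,000

σ_p = √(0.59²·2.16² + 0.41²·1.45² + 2·0.78·0.59·0.41·2.16·1.45) = 1.777%.
σ_{20d} = 1.777% × √20 = 7.947%.
VaR = 2.326 × 7.947% = 18.485%; on $2,500,000 that is $462,125.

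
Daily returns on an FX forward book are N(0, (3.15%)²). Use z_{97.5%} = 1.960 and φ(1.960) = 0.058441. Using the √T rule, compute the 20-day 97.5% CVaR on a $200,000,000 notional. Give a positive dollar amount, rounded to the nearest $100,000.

σ_{20d} = 3.15% × √20 = 14.087%.
ES multiplier = φ(z)/(1−α) = 0.058441/0.025 = 2.338.
ES = 14.087% × 2.338 = 32.935%; on $200,000,000: $65,870,000.

$65,900,000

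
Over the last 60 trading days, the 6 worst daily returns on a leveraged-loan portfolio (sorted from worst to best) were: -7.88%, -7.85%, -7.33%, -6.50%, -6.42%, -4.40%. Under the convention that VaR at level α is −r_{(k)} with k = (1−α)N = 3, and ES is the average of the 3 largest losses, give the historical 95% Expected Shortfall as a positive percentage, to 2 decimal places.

The 3 worst returns sum to -23.06%.
ES = −(-23.06%) / 3 = 7.6866…% ≈ 7.69%.

7.69%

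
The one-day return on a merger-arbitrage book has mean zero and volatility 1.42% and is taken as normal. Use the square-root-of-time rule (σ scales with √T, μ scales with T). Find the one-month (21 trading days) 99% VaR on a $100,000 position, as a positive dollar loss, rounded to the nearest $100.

$15,100

At 99%, z = 2.326.
σ_{21d} = 1.42% × √21 = 6.507%.
VaR = 2.326 × 6.507% = 15.135%.
On $100,000: 0.15135 × $100,000 = $15,135.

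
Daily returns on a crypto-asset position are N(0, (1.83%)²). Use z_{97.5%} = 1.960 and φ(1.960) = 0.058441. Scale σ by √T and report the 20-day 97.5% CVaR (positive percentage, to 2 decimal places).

σ_{20d} = 1.83% × √20 = 8.184%.
ES multiplier = φ(z)/(1−α) = 0.058441/0.025 = 2.338.
ES = 8.184% × 2.338 = 19.134%.

19.13%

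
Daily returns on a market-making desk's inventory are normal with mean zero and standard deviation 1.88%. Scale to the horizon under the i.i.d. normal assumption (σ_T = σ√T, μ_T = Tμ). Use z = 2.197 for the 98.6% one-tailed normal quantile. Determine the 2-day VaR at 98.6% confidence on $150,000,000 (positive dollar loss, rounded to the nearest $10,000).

σ_{2d} = 1.88% × √2 = 2.659%.
VaR = 2.197 × 2.659% = 5.842%.
On $150,000,000: 0.05842 × $150,000,000 = $8,763,000.

$8,760,000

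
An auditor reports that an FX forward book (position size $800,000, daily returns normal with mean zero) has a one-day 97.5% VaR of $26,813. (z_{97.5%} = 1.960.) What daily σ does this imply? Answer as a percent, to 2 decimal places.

VaR as a fraction: $26,813 / $800,000 = 3.352%.
σ = VaR / z = 3.352% / 1.960 = 1.710%.

1.71%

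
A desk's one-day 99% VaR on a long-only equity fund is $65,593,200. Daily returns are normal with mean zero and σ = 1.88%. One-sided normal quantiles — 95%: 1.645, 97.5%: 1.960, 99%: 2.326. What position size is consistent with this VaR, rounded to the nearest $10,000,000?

VaR as a fraction of value: z·σ = 2.326 × 1.88% = 4.37288%.
Position = $65,593,200 / 0.0437288 = $1,500,000,000.

$1,500,000,000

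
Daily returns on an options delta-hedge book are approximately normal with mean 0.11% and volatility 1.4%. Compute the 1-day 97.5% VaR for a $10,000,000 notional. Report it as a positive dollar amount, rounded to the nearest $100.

$263,400

At 97.5% one-sided, z = 1.960.
VaR = −μ + z·σ = −(0.11%) + 1.960 × 1.4% = 2.634%.
On $10,000,000: 0.02634 × $10,000,000 = $263,400.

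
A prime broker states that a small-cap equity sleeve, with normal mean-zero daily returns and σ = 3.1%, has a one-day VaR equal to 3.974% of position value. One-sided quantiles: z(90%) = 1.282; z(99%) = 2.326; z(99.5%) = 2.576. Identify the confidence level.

Implied z = VaR/σ = 3.974 / 3.1 = 1.282.
This matches z(90%) = 1.282.

90%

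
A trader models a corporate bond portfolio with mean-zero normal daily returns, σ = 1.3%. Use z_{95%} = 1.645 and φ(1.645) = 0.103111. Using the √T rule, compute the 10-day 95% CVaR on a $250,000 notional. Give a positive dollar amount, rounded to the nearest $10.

σ_{10d} = 1.3% × √10 = 4.111%.
ES multiplier = φ(z)/(1−α) = 0.103111/0.05 = 2.062.
ES = 4.111% × 2.062 = 8.477%; on $250,000: $21,192.

$21,190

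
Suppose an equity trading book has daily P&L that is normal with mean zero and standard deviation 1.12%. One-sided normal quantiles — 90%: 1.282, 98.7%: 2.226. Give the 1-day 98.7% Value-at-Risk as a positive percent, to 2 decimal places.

VaR = z·σ = 2.226 × 1.12% = 2.493%.

2.49%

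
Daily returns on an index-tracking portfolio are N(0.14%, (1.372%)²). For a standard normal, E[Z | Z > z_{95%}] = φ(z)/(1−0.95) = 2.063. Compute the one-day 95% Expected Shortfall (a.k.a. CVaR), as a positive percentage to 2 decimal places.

2.69%

ES = −(0.14%) + 1.372% × 2.063 = 2.690%.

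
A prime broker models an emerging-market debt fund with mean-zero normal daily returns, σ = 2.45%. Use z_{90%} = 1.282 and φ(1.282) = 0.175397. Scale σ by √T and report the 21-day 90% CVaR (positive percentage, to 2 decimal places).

19.69%

σ_{21d} = 2.45% × √21 = 11.227%.
ES multiplier = φ(z)/(1−α) = 0.175397/0.1 = 1.754.
ES = 11.227% × 1.754 = 19.692%.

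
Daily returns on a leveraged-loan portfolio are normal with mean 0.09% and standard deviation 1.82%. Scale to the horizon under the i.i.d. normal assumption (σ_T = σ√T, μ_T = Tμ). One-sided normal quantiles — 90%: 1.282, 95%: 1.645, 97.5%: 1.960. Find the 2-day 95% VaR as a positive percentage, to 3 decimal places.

4.054%

σ_{2d} = 1.82% × √2 = 2.574%; μ_{2d} = 2 × 0.09% = 0.180%.
VaR = −(0.180%) + 1.645 × 2.574% = 4.054%.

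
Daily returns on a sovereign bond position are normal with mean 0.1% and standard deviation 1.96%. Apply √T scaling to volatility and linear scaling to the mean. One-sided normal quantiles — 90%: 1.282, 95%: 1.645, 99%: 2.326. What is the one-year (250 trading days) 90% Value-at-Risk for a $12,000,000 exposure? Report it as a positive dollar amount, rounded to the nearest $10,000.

$1,770,000

σ_{250d} = 1.96% × √250 = 30.990%; μ_{250d} = 250 × 0.1% = 25.000%.
VaR = −(25.000%) + 1.282 × 30.990% = 14.729%.
On $12,000,000: 0.14729 × $12,000,000 = $1,767,480.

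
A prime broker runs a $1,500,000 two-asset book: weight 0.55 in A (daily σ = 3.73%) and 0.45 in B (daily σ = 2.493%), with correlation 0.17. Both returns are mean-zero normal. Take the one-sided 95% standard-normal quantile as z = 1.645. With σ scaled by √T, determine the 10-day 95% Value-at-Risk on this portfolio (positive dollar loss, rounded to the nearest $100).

$195,100

σ_p = √(0.55²·3.73² + 0.45²·2.493² + 2·0.17·0.55·0.45·3.73·2.493) = 2.500%.
σ_{10d} = 2.500% × √10 = 7.906%.
VaR = 1.645 × 7.906% = 13.005%; on $1,500,000 that is $195,075.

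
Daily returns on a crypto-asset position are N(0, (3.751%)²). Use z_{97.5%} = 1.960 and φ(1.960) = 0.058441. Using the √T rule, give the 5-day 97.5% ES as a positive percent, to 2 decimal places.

19.61%

σ_{5d} = 3.751% × √5 = 8.387%.
ES multiplier = φ(z)/(1−α) = 0.058441/0.025 = 2.338.
ES = 8.387% × 2.338 = 19.609%.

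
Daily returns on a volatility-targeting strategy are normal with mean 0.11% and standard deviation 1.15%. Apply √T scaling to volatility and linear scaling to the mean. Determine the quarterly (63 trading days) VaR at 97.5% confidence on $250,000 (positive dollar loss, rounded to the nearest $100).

At 97.5%, z = 1.960.
σ_{63d} = 1.15% × √63 = 9.128%; μ_{63d} = 63 × 0.11% = 6.930%.
VaR = −(6.930%) + 1.960 × 9.128% = 10.961%.
On $250,000: 0.10961 × $250,000 = $27,402.

$27,400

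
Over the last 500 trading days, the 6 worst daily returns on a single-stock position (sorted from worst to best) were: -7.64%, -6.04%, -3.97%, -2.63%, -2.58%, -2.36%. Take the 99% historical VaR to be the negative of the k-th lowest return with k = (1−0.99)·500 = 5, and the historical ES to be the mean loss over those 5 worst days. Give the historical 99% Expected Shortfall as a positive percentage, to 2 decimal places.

The 5 worst returns sum to -22.86%.
ES = −(-22.86%) / 5 = 4.572% ≈ 4.57%.

4.57%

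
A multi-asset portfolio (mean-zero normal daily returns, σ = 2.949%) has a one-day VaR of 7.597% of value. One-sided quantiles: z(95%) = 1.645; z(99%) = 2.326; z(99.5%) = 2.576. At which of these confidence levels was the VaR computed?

99.5%

Implied z = VaR/σ = 7.597 / 2.949 = 2.576.
This matches z(99.5%) = 2.576.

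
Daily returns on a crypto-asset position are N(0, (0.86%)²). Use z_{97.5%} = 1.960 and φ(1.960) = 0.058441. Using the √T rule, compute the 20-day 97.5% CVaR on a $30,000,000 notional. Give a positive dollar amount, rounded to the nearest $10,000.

σ_{20d} = 0.86% × √20 = 3.846%.
ES multiplier = φ(z)/(1−α) = 0.058441/0.025 = 2.338.
ES = 3.846% × 2.338 = 8.992%; on $30,000,000: $2,697,600.

$2,700,000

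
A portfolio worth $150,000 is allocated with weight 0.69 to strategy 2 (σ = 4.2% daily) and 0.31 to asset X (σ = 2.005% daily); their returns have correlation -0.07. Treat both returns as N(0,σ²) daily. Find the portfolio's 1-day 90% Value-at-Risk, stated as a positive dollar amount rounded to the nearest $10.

σ_p² = 0.69²·4.2² + 0.31²·2.005² + 2·-0.07·0.69·0.31·4.2·2.005 = 8.5326 (%²).
σ_p = √8.5326 = 2.921%.
At 90%, z = 1.282.
VaR = 1.282 × 2.921% = 3.745%; on $150,000 that is $5,618.

$5,620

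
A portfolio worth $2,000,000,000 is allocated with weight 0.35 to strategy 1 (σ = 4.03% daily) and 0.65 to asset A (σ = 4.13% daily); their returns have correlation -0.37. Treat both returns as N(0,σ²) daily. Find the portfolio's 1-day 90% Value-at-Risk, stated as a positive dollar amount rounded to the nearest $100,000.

$64,800,000

σ_p² = 0.35²·4.03² + 0.65²·4.13² + 2·-0.37·0.35·0.65·4.03·4.13 = 6.3940 (%²).
σ_p = √6.3940 = 2.529%.
At 90%, z = 1.282.
VaR = 1.282 × 2.529% = 3.242%; on $2,000,000,000 that is $64,840,000.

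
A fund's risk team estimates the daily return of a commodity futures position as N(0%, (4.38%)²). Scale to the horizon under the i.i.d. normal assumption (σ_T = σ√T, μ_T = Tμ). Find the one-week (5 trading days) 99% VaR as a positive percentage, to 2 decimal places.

22.78%

At 99%, z = 2.326.
σ_{5d} = 4.38% × √5 = 9.794%.
VaR = 2.326 × 9.794% = 22.781%.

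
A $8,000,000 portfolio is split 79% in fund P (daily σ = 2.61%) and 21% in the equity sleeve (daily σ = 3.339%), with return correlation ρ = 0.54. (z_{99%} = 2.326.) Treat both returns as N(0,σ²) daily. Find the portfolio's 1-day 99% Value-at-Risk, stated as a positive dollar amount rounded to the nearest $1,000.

$467,000

σ_p² = 0.79²·2.61² + 0.21²·3.339² + 2·0.54·0.79·0.21·2.61·3.339 = 6.3045 (%²).
σ_p = √6.3045 = 2.511%.
VaR = 2.326 × 2.511% = 5.841%; on $8,000,000 that is $467,280.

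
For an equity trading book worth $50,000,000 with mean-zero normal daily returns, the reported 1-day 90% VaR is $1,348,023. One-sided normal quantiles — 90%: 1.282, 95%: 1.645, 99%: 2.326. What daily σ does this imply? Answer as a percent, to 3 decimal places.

2.103%

VaR as a fraction: $1,348,023 / $50,000,000 = 2.696%.
σ = VaR / z = 2.696% / 1.282 = 2.103%.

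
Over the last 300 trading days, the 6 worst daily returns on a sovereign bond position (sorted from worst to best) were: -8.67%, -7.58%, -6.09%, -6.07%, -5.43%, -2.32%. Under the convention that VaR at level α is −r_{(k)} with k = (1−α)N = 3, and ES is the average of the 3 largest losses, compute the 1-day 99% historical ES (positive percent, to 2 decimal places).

7.45%

The 3 worst returns sum to -22.34%.
ES = −(-22.34%) / 3 = 7.4466…% ≈ 7.45%.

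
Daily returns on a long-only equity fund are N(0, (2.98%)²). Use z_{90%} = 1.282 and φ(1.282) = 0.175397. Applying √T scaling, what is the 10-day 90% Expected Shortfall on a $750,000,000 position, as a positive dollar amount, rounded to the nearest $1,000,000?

σ_{10d} = 2.98% × √10 = 9.424%.
ES multiplier = φ(z)/(1−α) = 0.175397/0.1 = 1.754.
ES = 9.424% × 1.754 = 16.530%; on $750,000,000: $123,975,000.

$124,000,000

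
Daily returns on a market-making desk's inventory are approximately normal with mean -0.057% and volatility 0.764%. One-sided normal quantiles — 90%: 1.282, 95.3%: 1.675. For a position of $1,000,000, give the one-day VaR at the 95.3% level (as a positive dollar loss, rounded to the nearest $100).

VaR = −μ + z·σ = −(-0.057%) + 1.675 × 0.764% = 1.337%.
On $1,000,000: 0.01337 × $1,000,000 = $13,370.

$13,400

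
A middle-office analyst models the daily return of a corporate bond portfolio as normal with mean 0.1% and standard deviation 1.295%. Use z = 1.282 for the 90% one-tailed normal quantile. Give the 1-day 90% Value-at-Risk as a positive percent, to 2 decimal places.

1.56%

VaR = −μ + z·σ = −(0.1%) + 1.282 × 1.295% = 1.560%.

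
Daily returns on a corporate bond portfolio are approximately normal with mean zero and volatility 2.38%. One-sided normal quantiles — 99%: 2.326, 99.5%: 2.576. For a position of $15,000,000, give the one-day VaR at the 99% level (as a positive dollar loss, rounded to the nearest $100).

$830,400

VaR = z·σ = 2.326 × 2.38% = 5.536%.
On $15,000,000: 0.05536 × $15,000,000 = $830,400.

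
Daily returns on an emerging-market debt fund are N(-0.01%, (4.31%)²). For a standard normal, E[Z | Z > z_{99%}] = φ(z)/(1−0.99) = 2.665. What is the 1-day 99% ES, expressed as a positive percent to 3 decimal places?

11.496%

ES = −(-0.01%) + 4.31% × 2.665 = 11.496%.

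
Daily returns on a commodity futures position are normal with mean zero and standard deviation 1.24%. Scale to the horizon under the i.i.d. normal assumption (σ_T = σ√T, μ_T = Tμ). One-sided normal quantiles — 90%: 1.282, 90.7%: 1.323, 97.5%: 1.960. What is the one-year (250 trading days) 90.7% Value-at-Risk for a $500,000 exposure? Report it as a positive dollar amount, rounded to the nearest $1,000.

σ_{250d} = 1.24% × √250 = 19.606%.
VaR = 1.323 × 19.606% = 25.939%.
On $500,000: 0.25939 × $500,000 = $129,695.

$130,000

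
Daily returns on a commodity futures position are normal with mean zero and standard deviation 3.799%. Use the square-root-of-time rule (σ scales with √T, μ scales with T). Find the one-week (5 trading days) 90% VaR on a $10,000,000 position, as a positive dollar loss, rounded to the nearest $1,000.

$1,089,000

At 90%, z = 1.282.
σ_{5d} = 3.799% × √5 = 8.495%.
VaR = 1.282 × 8.495% = 10.891%.
On $10,000,000: 0.10891 × $10,000,000 = $1,089,100.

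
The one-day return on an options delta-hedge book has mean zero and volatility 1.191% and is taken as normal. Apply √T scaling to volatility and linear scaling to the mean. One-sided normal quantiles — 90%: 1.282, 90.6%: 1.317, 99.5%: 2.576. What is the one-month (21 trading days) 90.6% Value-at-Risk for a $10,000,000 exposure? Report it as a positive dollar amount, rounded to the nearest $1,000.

σ_{21d} = 1.191% × √21 = 5.458%.
VaR = 1.317 × 5.458% = 7.188%.
On $10,000,000: 0.07188 × $10,000,000 = $718,800.

$719,000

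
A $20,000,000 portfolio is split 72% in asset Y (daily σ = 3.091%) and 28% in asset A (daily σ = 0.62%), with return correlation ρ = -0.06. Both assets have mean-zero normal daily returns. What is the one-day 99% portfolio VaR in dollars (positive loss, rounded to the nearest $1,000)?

$1,034,000

σ_p² = 0.72²·3.091² + 0.28²·0.62² + 2·-0.06·0.72·0.28·3.091·0.62 = 4.9367 (%²).
σ_p = √4.9367 = 2.222%.
At 99%, z = 2.326.
VaR = 2.326 × 2.222% = 5.168%; on $20,000,000 that is $1,033,600.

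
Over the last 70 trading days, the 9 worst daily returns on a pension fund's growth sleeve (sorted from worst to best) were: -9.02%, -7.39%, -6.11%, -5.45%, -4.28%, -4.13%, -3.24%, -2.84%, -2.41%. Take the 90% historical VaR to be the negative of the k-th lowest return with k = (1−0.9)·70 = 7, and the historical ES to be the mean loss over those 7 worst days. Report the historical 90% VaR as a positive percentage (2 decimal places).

3.24%

k = 7; the 7th lowest return is -3.24%, so VaR = 3.24%.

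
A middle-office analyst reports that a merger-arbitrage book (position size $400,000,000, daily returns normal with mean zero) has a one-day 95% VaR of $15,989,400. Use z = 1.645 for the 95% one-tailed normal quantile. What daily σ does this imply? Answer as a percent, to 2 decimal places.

2.43%

VaR as a fraction: $15,989,400 / $400,000,000 = 3.997%.
σ = VaR / z = 3.997% / 1.645 = 2.430%.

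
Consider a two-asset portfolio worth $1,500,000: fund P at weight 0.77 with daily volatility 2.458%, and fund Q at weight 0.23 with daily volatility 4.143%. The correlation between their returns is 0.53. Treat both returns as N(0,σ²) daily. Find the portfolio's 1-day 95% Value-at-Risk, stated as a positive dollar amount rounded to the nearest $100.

$62,400

σ_p² = 0.77²·2.458² + 0.23²·4.143² + 2·0.53·0.77·0.23·2.458·4.143 = 6.4019 (%²).
σ_p = √6.4019 = 2.530%.
At 95%, z = 1.645.
VaR = 1.645 × 2.530% = 4.162%; on $1,500,000 that is $62,430.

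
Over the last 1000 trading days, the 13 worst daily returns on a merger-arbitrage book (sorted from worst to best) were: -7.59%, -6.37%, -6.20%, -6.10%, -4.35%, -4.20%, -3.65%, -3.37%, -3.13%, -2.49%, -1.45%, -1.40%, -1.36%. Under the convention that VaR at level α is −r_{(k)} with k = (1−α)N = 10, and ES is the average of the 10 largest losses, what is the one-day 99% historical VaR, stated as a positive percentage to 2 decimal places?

k = 10; the 10th lowest return is -2.49%, so VaR = 2.49%.

2.49%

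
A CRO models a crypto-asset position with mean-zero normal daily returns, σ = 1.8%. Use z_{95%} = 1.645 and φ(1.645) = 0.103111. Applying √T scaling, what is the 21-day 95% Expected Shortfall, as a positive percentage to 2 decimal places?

17.01%

σ_{21d} = 1.8% × √21 = 8.249%.
ES multiplier = φ(z)/(1−α) = 0.103111/0.05 = 2.062.
ES = 8.249% × 2.062 = 17.009%.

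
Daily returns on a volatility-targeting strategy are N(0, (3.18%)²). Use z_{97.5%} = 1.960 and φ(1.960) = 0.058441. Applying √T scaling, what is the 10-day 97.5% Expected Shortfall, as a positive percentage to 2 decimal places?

23.51%

σ_{10d} = 3.18% × √10 = 10.056%.
ES multiplier = φ(z)/(1−α) = 0.058441/0.025 = 2.338.
ES = 10.056% × 2.338 = 23.511%.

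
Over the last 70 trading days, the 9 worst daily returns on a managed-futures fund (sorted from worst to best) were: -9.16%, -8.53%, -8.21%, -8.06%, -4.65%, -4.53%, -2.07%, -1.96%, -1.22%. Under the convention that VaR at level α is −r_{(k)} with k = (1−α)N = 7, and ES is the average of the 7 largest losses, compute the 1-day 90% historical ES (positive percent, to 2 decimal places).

6.46%

The 7 worst returns sum to -45.21%.
ES = −(-45.21%) / 7 = 6.4585…% ≈ 6.46%.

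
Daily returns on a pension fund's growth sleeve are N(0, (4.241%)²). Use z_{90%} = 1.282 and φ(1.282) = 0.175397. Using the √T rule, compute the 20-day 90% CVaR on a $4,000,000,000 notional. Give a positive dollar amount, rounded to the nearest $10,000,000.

σ_{20d} = 4.241% × √20 = 18.966%.
ES multiplier = φ(z)/(1−α) = 0.175397/0.1 = 1.754.
ES = 18.966% × 1.754 = 33.266%; on $4,000,000,000: $1,330,640,000.

$1,330,000,000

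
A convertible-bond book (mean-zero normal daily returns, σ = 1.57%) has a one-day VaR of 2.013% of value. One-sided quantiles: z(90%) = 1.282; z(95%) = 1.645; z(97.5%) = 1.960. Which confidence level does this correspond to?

90%

Implied z = VaR/σ = 2.013 / 1.57 = 1.282.
This matches z(90%) = 1.282.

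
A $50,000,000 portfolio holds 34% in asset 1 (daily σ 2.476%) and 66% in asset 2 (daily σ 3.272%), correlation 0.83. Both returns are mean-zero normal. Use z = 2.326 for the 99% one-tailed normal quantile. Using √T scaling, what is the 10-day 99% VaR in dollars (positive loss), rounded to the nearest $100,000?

$10,700,000

σ_p = √(0.34²·2.476² + 0.66²·3.272² + 2·0.83·0.34·0.66·2.476·3.272) = 2.897%.
σ_{10d} = 2.897% × √10 = 9.161%.
VaR = 2.326 × 9.161% = 21.308%; on $50,000,000 that is $10,654,000.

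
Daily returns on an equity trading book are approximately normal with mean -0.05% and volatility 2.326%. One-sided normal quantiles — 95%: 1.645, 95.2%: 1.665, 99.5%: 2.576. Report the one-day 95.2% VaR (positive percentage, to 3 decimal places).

3.923%

VaR = −μ + z·σ = −(-0.05%) + 1.665 × 2.326% = 3.923%.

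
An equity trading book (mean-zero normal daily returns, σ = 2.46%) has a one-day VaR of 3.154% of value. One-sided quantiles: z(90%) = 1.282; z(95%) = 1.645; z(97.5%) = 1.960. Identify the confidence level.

90%

Implied z = VaR/σ = 3.154 / 2.46 = 1.282.
This matches z(90%) = 1.282.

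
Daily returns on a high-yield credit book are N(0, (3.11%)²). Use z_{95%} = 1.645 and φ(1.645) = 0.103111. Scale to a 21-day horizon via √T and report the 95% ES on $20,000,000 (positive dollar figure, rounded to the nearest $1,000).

σ_{21d} = 3.11% × √21 = 14.252%.
ES multiplier = φ(z)/(1−α) = 0.103111/0.05 = 2.062.
ES = 14.252% × 2.062 = 29.388%; on $20,000,000: $5,877,600.

$5,878,000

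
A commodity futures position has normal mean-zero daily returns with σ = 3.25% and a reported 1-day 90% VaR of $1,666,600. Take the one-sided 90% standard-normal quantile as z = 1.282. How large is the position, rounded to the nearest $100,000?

$40,000,000

VaR as a fraction of value: z·σ = 1.282 × 3.25% = 4.1665%.
Position = $1,666,600 / 0.041665 = $40,000,000.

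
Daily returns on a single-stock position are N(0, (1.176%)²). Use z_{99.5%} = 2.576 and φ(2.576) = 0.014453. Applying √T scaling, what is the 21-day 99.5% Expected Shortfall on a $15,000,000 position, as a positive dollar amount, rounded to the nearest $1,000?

σ_{21d} = 1.176% × √21 = 5.389%.
ES multiplier = φ(z)/(1−α) = 0.014453/0.005 = 2.891.
ES = 5.389% × 2.891 = 15.580%; on $15,000,000: $2,337,000.

$2,337,000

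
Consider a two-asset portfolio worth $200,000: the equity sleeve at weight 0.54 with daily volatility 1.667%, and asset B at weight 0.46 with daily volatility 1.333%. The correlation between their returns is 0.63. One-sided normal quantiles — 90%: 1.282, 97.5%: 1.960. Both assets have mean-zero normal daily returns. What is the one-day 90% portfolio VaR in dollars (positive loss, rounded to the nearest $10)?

σ_p² = 0.54²·1.667² + 0.46²·1.333² + 2·0.63·0.54·0.46·1.667·1.333 = 1.8818 (%²).
σ_p = √1.8818 = 1.372%.
VaR = 1.282 × 1.372% = 1.759%; on $200,000 that is $3,518.

$3,520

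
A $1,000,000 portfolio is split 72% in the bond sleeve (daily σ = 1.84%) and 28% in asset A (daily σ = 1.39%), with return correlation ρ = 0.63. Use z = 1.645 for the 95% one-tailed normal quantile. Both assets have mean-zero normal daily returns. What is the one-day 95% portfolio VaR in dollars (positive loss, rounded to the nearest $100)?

$26,300

σ_p² = 0.72²·1.84² + 0.28²·1.39² + 2·0.63·0.72·0.28·1.84·1.39 = 2.5562 (%²).
σ_p = √2.5562 = 1.599%.
VaR = 1.645 × 1.599% = 2.630%; on $1,000,000 that is $26,300.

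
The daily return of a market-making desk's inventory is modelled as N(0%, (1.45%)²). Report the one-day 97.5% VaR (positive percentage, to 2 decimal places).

At 97.5% one-sided, z = 1.960.
VaR = z·σ = 1.960 × 1.45% = 2.842%.

2.84%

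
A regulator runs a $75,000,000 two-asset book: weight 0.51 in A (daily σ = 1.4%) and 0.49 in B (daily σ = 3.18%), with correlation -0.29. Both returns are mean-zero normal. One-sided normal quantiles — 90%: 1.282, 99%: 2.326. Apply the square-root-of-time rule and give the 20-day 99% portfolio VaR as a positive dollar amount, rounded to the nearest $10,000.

σ_p = √(0.51²·1.4² + 0.49²·3.18² + 2·-0.29·0.51·0.49·1.4·3.18) = 1.514%.
σ_{20d} = 1.514% × √20 = 6.771%.
VaR = 2.326 × 6.771% = 15.749%; on $75,000,000 that is $11,811,750.

$11,810,000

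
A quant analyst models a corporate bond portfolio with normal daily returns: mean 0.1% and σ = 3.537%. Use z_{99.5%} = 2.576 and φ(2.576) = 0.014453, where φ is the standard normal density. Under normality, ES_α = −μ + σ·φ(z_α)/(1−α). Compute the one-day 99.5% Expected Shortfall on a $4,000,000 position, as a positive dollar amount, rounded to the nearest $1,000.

$405,000

Tail multiplier: φ(z)/(1−α) = 0.014453 / 0.005 = 2.891.
ES = −(0.1%) + 3.537% × 2.891 = 10.125%.
On $4,000,000: 0.10125 × $4,000,000 = $405,000.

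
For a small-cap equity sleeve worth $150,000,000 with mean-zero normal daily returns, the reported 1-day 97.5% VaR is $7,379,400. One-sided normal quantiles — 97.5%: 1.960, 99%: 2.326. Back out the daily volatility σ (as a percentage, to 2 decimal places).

2.51%

VaR as a fraction: $7,379,400 / $150,000,000 = 4.920%.
σ = VaR / z = 4.920% / 1.960 = 2.510%.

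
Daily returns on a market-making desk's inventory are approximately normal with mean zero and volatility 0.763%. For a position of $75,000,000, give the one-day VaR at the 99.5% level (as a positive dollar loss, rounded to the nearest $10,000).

At 99.5% one-sided, z = 2.576.
VaR = z·σ = 2.576 × 0.763% = 1.965%.
On $75,000,000: 0.01965 × $75,000,000 = $1,473,750.

$1,470,000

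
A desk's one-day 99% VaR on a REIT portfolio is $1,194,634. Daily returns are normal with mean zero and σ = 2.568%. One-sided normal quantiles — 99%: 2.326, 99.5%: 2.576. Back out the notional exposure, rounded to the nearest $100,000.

VaR as a fraction of value: z·σ = 2.326 × 2.568% = 5.97317%.
Position = $1,194,634 / 0.0597317 = $20,000,007.

$20,000,000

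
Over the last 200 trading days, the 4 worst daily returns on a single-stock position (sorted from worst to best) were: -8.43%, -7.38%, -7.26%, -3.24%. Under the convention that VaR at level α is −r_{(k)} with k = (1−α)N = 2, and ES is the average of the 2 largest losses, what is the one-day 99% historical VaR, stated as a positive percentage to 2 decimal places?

k = 2; the 2nd lowest return is -7.38%, so VaR = 7.38%.

7.38%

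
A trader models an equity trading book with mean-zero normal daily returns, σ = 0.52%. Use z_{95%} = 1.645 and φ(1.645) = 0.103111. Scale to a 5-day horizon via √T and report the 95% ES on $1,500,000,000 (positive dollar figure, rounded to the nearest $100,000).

σ_{5d} = 0.52% × √5 = 1.163%.
ES multiplier = φ(z)/(1−α) = 0.103111/0.05 = 2.062.
ES = 1.163% × 2.062 = 2.398%; on $1,500,000,000: $35,970,000.

$36,000,000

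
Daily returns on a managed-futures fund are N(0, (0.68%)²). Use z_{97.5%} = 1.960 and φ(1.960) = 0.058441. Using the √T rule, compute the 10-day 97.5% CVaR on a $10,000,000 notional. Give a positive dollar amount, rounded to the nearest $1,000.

σ_{10d} = 0.68% × √10 = 2.150%.
ES multiplier = φ(z)/(1−α) = 0.058441/0.025 = 2.338.
ES = 2.150% × 2.338 = 5.027%; on $10,000,000: $502,700.

$503,000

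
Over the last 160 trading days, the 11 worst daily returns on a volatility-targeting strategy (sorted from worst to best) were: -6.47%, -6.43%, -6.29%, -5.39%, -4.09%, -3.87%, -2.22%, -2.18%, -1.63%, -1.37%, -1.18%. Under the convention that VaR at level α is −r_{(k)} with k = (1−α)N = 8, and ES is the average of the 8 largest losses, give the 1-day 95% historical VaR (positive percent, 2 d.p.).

k = 8; the 8th lowest return is -2.18%, so VaR = 2.18%.

2.18%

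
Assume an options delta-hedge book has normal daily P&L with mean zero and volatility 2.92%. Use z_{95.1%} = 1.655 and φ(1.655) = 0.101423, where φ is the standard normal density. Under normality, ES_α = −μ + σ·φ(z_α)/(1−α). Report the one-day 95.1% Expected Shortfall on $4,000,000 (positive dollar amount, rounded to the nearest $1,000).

Tail multiplier: φ(z)/(1−α) = 0.101423 / 0.049 = 2.070.
ES = 2.92% × 2.070 = 6.044%.
On $4,000,000: 0.06044 × $4,000,000 = $241,760.

$242,000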